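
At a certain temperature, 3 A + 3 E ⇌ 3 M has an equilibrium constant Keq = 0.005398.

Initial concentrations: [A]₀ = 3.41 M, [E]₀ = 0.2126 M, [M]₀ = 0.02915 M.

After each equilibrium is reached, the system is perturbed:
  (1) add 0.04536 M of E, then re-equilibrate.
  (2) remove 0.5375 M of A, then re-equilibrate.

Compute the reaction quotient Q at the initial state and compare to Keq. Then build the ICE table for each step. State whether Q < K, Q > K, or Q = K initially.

Q₀ = 6.5007e-05; Q < K (proceeds forward)

Q₀ = 6.5007e-05 vs Keq = 0.005398 ⇒ Q<K, forward
Step 1:
                   A          E          M
  I             3.41     0.2126    0.02915
  C         -0.06033   -0.06033    0.06033
  E             3.35     0.1523    0.08948
  solve Keq expr → x = 0.02011; check Q = 0.005398
Then add 0.04536 M of E.
Step 2:
                   A          E          M
  I             3.35     0.1976    0.08948
  C         -0.01646   -0.01646    0.01646
  E            3.333     0.1812     0.1059
  solve Keq expr → x = 0.005486; check Q = 0.005398
Then remove 0.5375 M of A.
Step 3:
                   A          E          M
  I            2.796     0.1812     0.1059
  C          0.01121    0.01121   -0.01121
  E            2.807     0.1924    0.09473
  solve Keq expr → x = -0.003736; check Q = 0.005398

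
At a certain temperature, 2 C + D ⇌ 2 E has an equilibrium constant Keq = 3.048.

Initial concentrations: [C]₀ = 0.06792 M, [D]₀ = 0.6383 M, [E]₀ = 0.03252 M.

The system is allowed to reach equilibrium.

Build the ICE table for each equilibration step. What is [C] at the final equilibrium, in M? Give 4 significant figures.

[C]_eq = 0.04219 M

Q₀ = 0.3592 vs Keq = 3.048 ⇒ Q<K, forward
Step 1:
                   C          D          E
  Initial    0.06792     0.6383    0.03252
  Change    -0.02573   -0.01287    0.02573
  Equil      0.04219     0.6254    0.05825
  solve Keq expr → x = 0.01287; check Q = 3.048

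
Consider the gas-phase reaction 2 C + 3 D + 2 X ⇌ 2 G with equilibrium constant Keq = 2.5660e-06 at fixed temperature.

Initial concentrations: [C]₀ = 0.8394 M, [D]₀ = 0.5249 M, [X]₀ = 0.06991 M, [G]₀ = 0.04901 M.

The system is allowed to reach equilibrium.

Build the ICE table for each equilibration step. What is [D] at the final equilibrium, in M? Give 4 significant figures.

[D]_eq = 0.5983 M

Q₀ = 4.823 vs Keq = 2.5660e-06 ⇒ Q>K, reverse
Step 1:
                    C           D           X           G
  I            0.8394      0.5249     0.06991     0.04901
  C           0.04893      0.0734     0.04893    -0.04893
  E            0.8883      0.5983      0.1188  7.8262e-05
  solve Keq expr → x = -0.02447; check Q = 2.5660e-06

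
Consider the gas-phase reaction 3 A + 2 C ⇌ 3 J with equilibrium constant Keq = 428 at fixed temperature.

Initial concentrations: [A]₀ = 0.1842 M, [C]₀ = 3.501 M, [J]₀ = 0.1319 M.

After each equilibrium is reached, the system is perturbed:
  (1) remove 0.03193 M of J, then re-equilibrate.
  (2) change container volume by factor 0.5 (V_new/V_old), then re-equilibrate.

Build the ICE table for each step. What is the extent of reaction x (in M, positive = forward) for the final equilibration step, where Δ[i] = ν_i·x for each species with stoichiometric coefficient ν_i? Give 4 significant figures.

Q₀ = 0.02996 vs Keq = 428 ⇒ Q<K, forward
Step 1:
                  A         C         J
  I          0.1842     3.501    0.1319
  C         -0.1666   -0.1111    0.1666
  E         0.01756      3.39    0.2985
  solve Keq expr → x = 0.05555; check Q = 428
Then remove 0.03193 M of J.
Step 2:
                  A         C         J
  I         0.01756      3.39    0.2666
  C        -0.00177  -0.00118   0.00177
  E         0.01579     3.389    0.2684
  solve Keq expr → x = 5.8994e-04; check Q = 428
Then change container volume by factor 0.5 (V_new/V_old).
Step 3:
                  A         C         J
  I         0.03157     6.777    0.5368
  C        -0.01125   -0.0075   0.01125
  E         0.02032      6.77     0.548
  solve Keq expr → x = 0.00375; check Q = 428

x = 0.00375 M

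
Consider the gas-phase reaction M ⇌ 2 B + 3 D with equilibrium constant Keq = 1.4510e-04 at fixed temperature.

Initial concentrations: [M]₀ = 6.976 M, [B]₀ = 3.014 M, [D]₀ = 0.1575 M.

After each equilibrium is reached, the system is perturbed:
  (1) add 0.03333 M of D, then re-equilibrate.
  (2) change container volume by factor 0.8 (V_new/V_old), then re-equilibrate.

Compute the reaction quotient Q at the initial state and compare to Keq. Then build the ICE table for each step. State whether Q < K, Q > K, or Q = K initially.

Q₀ = 0.005088 vs Keq = 1.4510e-04 ⇒ Q>K, reverse
Step 1:
                    M           B           D
  I             6.976       3.014      0.1575
  C           0.03617    -0.07234     -0.1085
  E             7.012       2.942     0.04899
  solve Keq expr → x = -0.03617; check Q = 1.4510e-04
Then add 0.03333 M of D.
Step 2:
                    M           B           D
  I             7.012       2.942     0.08232
  C           0.01102    -0.02204    -0.03306
  E             7.023        2.92     0.04926
  solve Keq expr → x = -0.01102; check Q = 1.4510e-04
Then change container volume by factor 0.8 (V_new/V_old).
Step 3:
                    M           B           D
  I             8.779        3.65     0.06158
  C           0.00525     -0.0105    -0.01575
  E             8.784       3.639     0.04583
  solve Keq expr → x = -0.00525; check Q = 1.4510e-04

Q₀ = 0.005088; Q > K (proceeds reverse)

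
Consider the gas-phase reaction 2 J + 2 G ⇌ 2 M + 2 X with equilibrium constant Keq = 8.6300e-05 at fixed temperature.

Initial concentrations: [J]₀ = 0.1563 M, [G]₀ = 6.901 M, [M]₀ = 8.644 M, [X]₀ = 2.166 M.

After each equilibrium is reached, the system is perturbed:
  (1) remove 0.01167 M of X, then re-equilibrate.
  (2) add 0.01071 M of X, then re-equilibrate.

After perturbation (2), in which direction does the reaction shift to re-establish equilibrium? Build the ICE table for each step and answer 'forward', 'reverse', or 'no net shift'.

Q₀ = 301.3 vs Keq = 8.6300e-05 ⇒ Q>K, reverse
Step 1:
                  J         G         M         X
  Initial    0.1563     6.901     8.644     2.166
  Change      2.136     2.136    -2.136    -2.136
  Equil       2.293     9.037     6.508   0.02958
  solve Keq expr → x = -1.068; check Q = 8.6300e-05
Then remove 0.01167 M of X.
Step 2:
                  J         G         M         X
  Initial     2.293     9.037     6.508   0.01791
  Change   -0.01143  -0.01143   0.01143   0.01143
  Equil       2.281     9.026     6.519   0.02934
  solve Keq expr → x = 0.005717; check Q = 8.6300e-05
Then add 0.01071 M of X.
Step 3:
                  J         G         M         X
  Initial     2.281     9.026     6.519   0.04005
  Change    0.01049   0.01049  -0.01049  -0.01049
  Equil       2.292     9.036     6.509   0.02956
  solve Keq expr → x = -0.005247; check Q = 8.6300e-05

Direction: reverse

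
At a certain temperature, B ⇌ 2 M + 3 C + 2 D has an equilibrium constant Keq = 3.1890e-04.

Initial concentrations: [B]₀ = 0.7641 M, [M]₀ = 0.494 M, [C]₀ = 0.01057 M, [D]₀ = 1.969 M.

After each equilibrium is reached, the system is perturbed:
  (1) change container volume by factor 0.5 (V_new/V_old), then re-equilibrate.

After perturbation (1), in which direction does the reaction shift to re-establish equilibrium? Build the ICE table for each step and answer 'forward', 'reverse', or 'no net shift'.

Direction: reverse

Q₀ = 1.4622e-06 vs Keq = 3.1890e-04 ⇒ Q<K, forward
Step 1:
                   B          M          C          D
  init        0.7641      0.494    0.01057      1.969
  Δ         -0.01643    0.03285    0.04928    0.03285
  eq          0.7477     0.5269    0.05985      2.002
  solve Keq expr → x = 0.01643; check Q = 3.1890e-04
Then change container volume by factor 0.5 (V_new/V_old).
Step 2:
                   B          M          C          D
  init         1.495      1.054     0.1197      4.004
  Δ          0.02936   -0.05873   -0.08809   -0.05873
  eq           1.525      0.995     0.0316      3.945
  solve Keq expr → x = -0.02936; check Q = 3.1890e-04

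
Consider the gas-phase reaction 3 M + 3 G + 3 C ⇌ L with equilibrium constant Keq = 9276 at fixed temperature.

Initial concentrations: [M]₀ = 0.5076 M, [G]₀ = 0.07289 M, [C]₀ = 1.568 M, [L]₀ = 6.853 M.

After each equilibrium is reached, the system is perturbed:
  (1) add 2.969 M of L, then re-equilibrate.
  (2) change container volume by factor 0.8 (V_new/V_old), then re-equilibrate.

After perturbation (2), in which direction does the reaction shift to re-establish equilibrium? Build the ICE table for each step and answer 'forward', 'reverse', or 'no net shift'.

Q₀ = 3.5097e+04 vs Keq = 9276 ⇒ Q>K, reverse
Step 1:
                   M          G          C          L
  Initial     0.5076    0.07289      1.568      6.853
  Change     0.03181    0.03181    0.03181    -0.0106
  Equil       0.5394     0.1047        1.6      6.842
  solve Keq expr → x = -0.0106; check Q = 9276
Then add 2.969 M of L.
Step 2:
                   M          G          C          L
  Initial     0.5394     0.1047        1.6      9.811
  Change     0.01038    0.01038    0.01038  -0.003459
  Equil       0.5498     0.1151       1.61      9.808
  solve Keq expr → x = -0.003459; check Q = 9276
Then change container volume by factor 0.8 (V_new/V_old).
Step 3:
                   M          G          C          L
  Initial     0.6872     0.1438      2.013      12.26
  Change    -0.05512   -0.05512   -0.05512    0.01837
  Equil       0.6321    0.08873      1.958      12.28
  solve Keq expr → x = 0.01837; check Q = 9276

Direction: forward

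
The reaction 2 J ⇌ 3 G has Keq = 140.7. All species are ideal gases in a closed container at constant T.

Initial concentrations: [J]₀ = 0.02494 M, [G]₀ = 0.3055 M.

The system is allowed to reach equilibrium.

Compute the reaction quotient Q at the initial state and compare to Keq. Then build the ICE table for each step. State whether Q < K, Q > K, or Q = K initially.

Q₀ = 45.84; Q < K (proceeds forward)

Q₀ = 45.84 vs Keq = 140.7 ⇒ Q<K, forward
Step 1:
                    J           G
  I           0.02494      0.3055
  C         -0.009678     0.01452
  E           0.01526        0.32
  solve Keq expr → x = 0.004839; check Q = 140.7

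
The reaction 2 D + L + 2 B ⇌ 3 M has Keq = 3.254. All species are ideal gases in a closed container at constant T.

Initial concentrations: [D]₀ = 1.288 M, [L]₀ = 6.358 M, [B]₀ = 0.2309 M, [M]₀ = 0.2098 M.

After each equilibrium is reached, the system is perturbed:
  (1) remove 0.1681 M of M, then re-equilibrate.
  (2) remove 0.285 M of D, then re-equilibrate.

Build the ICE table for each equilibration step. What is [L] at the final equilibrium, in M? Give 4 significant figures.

Q₀ = 0.01642 vs Keq = 3.254 ⇒ Q<K, forward
Step 1:
                    D           L           B           M
  init          1.288       6.358      0.2309      0.2098
  Δ           -0.1687    -0.08433     -0.1687       0.253
  eq            1.119       6.274     0.06225      0.4628
  solve Keq expr → x = 0.08433; check Q = 3.254
Then remove 0.1681 M of M.
Step 2:
                    D           L           B           M
  init          1.119       6.274     0.06225      0.2947
  Δ          -0.02384    -0.01192    -0.02384     0.03576
  eq            1.096       6.262     0.03841      0.3304
  solve Keq expr → x = 0.01192; check Q = 3.254
Then remove 0.285 M of D.
Step 3:
                    D           L           B           M
  init         0.8105       6.262     0.03841      0.3304
  Δ          0.009574    0.004787    0.009574    -0.01436
  eq           0.8201       6.267     0.04798      0.3161
  solve Keq expr → x = -0.004787; check Q = 3.254

[L]_eq = 6.267 M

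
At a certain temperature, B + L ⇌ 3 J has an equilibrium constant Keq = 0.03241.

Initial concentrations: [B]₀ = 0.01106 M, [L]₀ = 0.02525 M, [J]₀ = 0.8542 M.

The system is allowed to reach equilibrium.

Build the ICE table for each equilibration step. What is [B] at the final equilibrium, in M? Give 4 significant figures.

[B]_eq = 0.2526 M

Q₀ = 2232 vs Keq = 0.03241 ⇒ Q>K, reverse
Step 1:
                    B           L           J
  Initial     0.01106     0.02525      0.8542
  Change       0.2415      0.2415     -0.7245
  Equil        0.2526      0.2667      0.1297
  solve Keq expr → x = -0.2415; check Q = 0.03241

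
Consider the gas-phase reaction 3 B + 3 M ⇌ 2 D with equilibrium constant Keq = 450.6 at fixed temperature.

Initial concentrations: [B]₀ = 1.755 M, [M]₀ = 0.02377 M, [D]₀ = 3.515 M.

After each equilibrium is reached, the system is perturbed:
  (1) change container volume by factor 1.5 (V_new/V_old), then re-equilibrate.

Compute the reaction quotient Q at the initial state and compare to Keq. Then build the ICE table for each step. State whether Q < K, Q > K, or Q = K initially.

Q₀ = 1.7019e+05 vs Keq = 450.6 ⇒ Q>K, reverse
Step 1:
                    B           M           D
  Initial       1.755     0.02377       3.515
  Change       0.1332      0.1332    -0.08882
  Equil         1.888       0.157       3.426
  solve Keq expr → x = -0.04441; check Q = 450.6
Then change container volume by factor 1.5 (V_new/V_old).
Step 2:
                    B           M           D
  Initial       1.259      0.1047       2.284
  Change      0.06419     0.06419    -0.04279
  Equil         1.323      0.1689       2.241
  solve Keq expr → x = -0.0214; check Q = 450.6

Q₀ = 1.7019e+05; Q > K (proceeds reverse)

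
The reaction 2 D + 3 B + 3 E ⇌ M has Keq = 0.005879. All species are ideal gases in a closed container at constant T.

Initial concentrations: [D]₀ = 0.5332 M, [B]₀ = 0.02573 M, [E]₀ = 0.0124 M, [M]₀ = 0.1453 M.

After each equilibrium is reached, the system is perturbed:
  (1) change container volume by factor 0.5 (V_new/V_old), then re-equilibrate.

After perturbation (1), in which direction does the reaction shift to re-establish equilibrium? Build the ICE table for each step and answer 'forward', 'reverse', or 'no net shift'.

Direction: forward

Q₀ = 1.5736e+10 vs Keq = 0.005879 ⇒ Q>K, reverse
Step 1:
                   D          B          E          M
  Initial     0.5332    0.02573     0.0124     0.1453
  Change      0.2905     0.4358     0.4358    -0.1453
  Equil       0.8237     0.4615     0.4482 3.5306e-05
  solve Keq expr → x = -0.1453; check Q = 0.005879
Then change container volume by factor 0.5 (V_new/V_old).
Step 2:
                   D          B          E          M
  Initial      1.647      0.923     0.8964 7.0613e-05
  Change    -0.01511   -0.02267   -0.02267   0.007556
  Equil        1.632     0.9004     0.8737   0.007626
  solve Keq expr → x = 0.007556; check Q = 0.005879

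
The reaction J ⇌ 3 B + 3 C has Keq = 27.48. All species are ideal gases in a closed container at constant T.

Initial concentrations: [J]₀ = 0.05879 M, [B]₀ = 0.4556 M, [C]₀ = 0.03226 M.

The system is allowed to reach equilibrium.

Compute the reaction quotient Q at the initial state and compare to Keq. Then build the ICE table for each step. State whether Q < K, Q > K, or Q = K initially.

Q₀ = 5.4006e-05 vs Keq = 27.48 ⇒ Q<K, forward
Step 1:
                  J         B         C
  I         0.05879    0.4556   0.03226
  C        -0.05871    0.1761    0.1761
  E       8.3011e-05    0.6317    0.2084
  solve Keq expr → x = 0.05871; check Q = 27.48

Q₀ = 5.4006e-05; Q < K (proceeds forward)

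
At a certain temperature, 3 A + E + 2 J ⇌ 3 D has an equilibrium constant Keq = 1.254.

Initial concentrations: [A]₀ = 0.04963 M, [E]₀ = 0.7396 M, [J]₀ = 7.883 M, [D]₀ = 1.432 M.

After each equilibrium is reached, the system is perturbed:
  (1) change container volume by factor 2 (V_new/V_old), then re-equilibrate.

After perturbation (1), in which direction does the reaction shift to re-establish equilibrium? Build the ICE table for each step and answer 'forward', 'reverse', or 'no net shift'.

Q₀ = 522.7 vs Keq = 1.254 ⇒ Q>K, reverse
Step 1:
                   A          E          J          D
  I          0.04963     0.7396      7.883      1.432
  C           0.2435    0.08118     0.1624    -0.2435
  E           0.2932     0.8208      8.045      1.188
  solve Keq expr → x = -0.08118; check Q = 1.254
Then change container volume by factor 2 (V_new/V_old).
Step 2:
                   A          E          J          D
  I           0.1466     0.4104      4.023     0.5942
  C          0.09257    0.03086    0.06171   -0.09257
  E           0.2391     0.4412      4.084     0.5017
  solve Keq expr → x = -0.03086; check Q = 1.254

Direction: reverse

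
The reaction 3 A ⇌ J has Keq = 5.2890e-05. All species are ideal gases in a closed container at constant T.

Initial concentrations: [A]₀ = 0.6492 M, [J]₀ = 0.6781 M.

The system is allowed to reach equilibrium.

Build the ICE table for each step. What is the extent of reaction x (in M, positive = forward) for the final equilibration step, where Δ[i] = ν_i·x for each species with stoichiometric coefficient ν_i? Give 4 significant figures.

x = -0.6771 M

Q₀ = 2.478 vs Keq = 5.2890e-05 ⇒ Q>K, reverse
Step 1:
                  A         J
  Initial    0.6492    0.6781
  Change      2.031   -0.6771
  Equil        2.68  0.001019
  solve Keq expr → x = -0.6771; check Q = 5.2890e-05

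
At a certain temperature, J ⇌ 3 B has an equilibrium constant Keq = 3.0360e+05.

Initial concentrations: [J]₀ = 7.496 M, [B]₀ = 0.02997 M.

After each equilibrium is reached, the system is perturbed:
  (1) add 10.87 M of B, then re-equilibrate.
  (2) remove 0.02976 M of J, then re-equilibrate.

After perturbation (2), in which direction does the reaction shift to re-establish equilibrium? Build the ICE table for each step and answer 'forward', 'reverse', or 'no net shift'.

Q₀ = 3.5911e-06 vs Keq = 3.0360e+05 ⇒ Q<K, forward
Step 1:
                  J         B
  init        7.496   0.02997
  Δ          -7.459     22.38
  eq        0.03705     22.41
  solve Keq expr → x = 7.459; check Q = 3.0360e+05
Then add 10.87 M of B.
Step 2:
                  J         B
  init      0.03705     33.28
  Δ         0.08166    -0.245
  eq         0.1187     33.03
  solve Keq expr → x = -0.08166; check Q = 3.0360e+05
Then remove 0.02976 M of J.
Step 3:
                  J         B
  init      0.08895     33.03
  Δ         0.02883  -0.08649
  eq         0.1178     32.95
  solve Keq expr → x = -0.02883; check Q = 3.0360e+05

Direction: reverse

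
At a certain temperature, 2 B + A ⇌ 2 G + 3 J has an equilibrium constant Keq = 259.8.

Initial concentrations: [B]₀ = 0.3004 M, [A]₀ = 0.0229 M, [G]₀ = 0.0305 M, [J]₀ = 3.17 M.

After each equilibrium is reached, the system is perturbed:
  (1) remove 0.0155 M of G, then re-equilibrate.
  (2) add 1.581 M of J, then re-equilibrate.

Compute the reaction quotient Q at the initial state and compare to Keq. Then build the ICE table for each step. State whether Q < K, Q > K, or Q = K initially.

Q₀ = 14.34 vs Keq = 259.8 ⇒ Q<K, forward
Step 1:
                  B         A         G         J
  init       0.3004    0.0229    0.0305      3.17
  Δ        -0.03193  -0.01596   0.03193   0.04789
  eq         0.2685  0.006935   0.06243     3.218
  solve Keq expr → x = 0.01596; check Q = 259.8
Then remove 0.0155 M of G.
Step 2:
                  B         A         G         J
  init       0.2685  0.006935   0.04693     3.218
  Δ       -0.004208 -0.002104  0.004208  0.006313
  eq         0.2643  0.004831   0.05114     3.224
  solve Keq expr → x = 0.002104; check Q = 259.8
Then add 1.581 M of J.
Step 3:
                  B         A         G         J
  init       0.2643  0.004831   0.05114     4.805
  Δ        0.009701   0.00485 -0.009701  -0.01455
  eq          0.274  0.009681   0.04144     4.791
  solve Keq expr → x = -0.00485; check Q = 259.8

Q₀ = 14.34; Q < K (proceeds forward)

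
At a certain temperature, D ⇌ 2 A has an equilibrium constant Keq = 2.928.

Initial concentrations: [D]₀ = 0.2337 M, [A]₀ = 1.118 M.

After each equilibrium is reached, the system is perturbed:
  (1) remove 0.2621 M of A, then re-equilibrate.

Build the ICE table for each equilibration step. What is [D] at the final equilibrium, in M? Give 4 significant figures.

Q₀ = 5.348 vs Keq = 2.928 ⇒ Q>K, reverse
Step 1:
                  D         A
  Initial    0.2337     1.118
  Change    0.07989   -0.1598
  Equil      0.3136    0.9582
  solve Keq expr → x = -0.07989; check Q = 2.928
Then remove 0.2621 M of A.
Step 2:
                  D         A
  Initial    0.3136    0.6961
  Change   -0.07225    0.1445
  Equil      0.2413    0.8406
  solve Keq expr → x = 0.07225; check Q = 2.928

[D]_eq = 0.2413 M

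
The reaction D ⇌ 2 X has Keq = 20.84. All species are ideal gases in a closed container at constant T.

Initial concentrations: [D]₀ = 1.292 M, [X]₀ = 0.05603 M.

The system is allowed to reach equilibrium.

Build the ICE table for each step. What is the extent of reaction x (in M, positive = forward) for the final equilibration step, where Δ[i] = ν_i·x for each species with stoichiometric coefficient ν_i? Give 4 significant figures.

Q₀ = 0.00243 vs Keq = 20.84 ⇒ Q<K, forward
Step 1:
                   D          X
  Initial      1.292    0.05603
  Change      -1.063      2.127
  Equil       0.2286      2.183
  solve Keq expr → x = 1.063; check Q = 20.84

x = 1.063 M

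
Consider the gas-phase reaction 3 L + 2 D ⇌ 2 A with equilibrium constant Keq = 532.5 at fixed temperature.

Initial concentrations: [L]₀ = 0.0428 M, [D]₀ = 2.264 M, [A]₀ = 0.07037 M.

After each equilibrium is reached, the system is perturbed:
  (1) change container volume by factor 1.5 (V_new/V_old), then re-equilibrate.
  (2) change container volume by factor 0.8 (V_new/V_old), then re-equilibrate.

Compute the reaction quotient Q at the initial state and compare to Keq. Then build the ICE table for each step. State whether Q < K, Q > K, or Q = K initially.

Q₀ = 12.32; Q < K (proceeds forward)

Q₀ = 12.32 vs Keq = 532.5 ⇒ Q<K, forward
Step 1:
                  L         D         A
  Initial    0.0428     2.264   0.07037
  Change   -0.02842  -0.01895   0.01895
  Equil     0.01438     2.245   0.08932
  solve Keq expr → x = 0.009474; check Q = 532.5
Then change container volume by factor 1.5 (V_new/V_old).
Step 2:
                  L         D         A
  Initial  0.009585     1.497   0.05955
  Change   0.004309  0.002872 -0.002872
  Equil     0.01389       1.5   0.05667
  solve Keq expr → x = -0.001436; check Q = 532.5
Then change container volume by factor 0.8 (V_new/V_old).
Step 3:
                  L         D         A
  Initial   0.01737     1.874   0.07084
  Change  -0.003186 -0.002124  0.002124
  Equil     0.01418     1.872   0.07297
  solve Keq expr → x = 0.001062; check Q = 532.5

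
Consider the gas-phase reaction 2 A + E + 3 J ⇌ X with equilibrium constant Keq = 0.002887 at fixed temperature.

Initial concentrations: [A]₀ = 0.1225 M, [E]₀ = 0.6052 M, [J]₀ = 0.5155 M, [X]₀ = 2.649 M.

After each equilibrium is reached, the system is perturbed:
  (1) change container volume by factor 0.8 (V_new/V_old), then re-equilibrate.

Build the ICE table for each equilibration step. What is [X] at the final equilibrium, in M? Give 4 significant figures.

[X]_eq = 2.172 M

Q₀ = 2129 vs Keq = 0.002887 ⇒ Q>K, reverse
Step 1:
                    A           E           J           X
  init         0.1225      0.6052      0.5155       2.649
  Δ             2.218       1.109       3.328      -1.109
  eq            2.341       1.714       3.843        1.54
  solve Keq expr → x = -1.109; check Q = 0.002887
Then change container volume by factor 0.8 (V_new/V_old).
Step 2:
                    A           E           J           X
  init          2.926       2.143       4.804       1.925
  Δ           -0.4941      -0.247     -0.7411       0.247
  eq            2.432       1.896       4.063       2.172
  solve Keq expr → x = 0.247; check Q = 0.002887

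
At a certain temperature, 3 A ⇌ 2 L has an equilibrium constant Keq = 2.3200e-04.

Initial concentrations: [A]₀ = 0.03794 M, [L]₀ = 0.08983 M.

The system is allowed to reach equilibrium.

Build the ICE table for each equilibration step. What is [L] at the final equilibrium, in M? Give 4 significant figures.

Q₀ = 147.8 vs Keq = 2.3200e-04 ⇒ Q>K, reverse
Step 1:
                    A           L
  init        0.03794     0.08983
  Δ            0.1331    -0.08875
  eq           0.1711    0.001078
  solve Keq expr → x = -0.04438; check Q = 2.3200e-04

[L]_eq = 0.001078 M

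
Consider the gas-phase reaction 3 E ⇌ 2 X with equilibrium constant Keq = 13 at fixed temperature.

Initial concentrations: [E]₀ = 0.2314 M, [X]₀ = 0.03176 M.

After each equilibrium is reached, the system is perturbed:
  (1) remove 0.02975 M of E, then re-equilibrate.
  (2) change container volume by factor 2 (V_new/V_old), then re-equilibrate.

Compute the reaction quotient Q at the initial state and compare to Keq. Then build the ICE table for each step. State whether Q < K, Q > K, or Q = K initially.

Q₀ = 0.08141 vs Keq = 13 ⇒ Q<K, forward
Step 1:
                   E          X
  I           0.2314    0.03176
  C          -0.1292    0.08611
  E           0.1022     0.1179
  solve Keq expr → x = 0.04305; check Q = 13
Then remove 0.02975 M of E.
Step 2:
                   E          X
  I          0.07249     0.1179
  C          0.02135   -0.01423
  E          0.09383     0.1036
  solve Keq expr → x = -0.007115; check Q = 13
Then change container volume by factor 2 (V_new/V_old).
Step 3:
                   E          X
  I          0.04692    0.05182
  C         0.008043  -0.005362
  E          0.05496    0.04646
  solve Keq expr → x = -0.002681; check Q = 13

Q₀ = 0.08141; Q < K (proceeds forward)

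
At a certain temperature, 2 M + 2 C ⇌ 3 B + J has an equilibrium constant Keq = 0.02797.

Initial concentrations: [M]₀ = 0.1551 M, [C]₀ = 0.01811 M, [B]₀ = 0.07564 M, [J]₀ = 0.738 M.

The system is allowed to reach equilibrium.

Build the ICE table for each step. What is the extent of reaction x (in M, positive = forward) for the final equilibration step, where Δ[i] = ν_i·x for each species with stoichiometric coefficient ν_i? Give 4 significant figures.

Q₀ = 40.48 vs Keq = 0.02797 ⇒ Q>K, reverse
Step 1:
                    M           C           B           J
  I            0.1551     0.01811     0.07564       0.738
  C           0.03917     0.03917    -0.05875    -0.01958
  E            0.1943     0.05728     0.01689      0.7184
  solve Keq expr → x = -0.01958; check Q = 0.02797

x = -0.01958 M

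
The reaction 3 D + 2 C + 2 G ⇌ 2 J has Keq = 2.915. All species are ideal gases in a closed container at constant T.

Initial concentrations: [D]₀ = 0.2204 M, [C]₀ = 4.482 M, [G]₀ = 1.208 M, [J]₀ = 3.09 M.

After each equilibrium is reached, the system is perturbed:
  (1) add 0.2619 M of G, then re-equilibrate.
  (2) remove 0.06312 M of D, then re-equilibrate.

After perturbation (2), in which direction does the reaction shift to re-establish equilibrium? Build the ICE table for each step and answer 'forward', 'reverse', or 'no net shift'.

Direction: reverse

Q₀ = 30.42 vs Keq = 2.915 ⇒ Q>K, reverse
Step 1:
                  D         C         G         J
  I          0.2204     4.482     1.208      3.09
  C          0.2059    0.1372    0.1372   -0.1372
  E          0.4263     4.619     1.345     2.953
  solve Keq expr → x = -0.06862; check Q = 2.915
Then add 0.2619 M of G.
Step 2:
                  D         C         G         J
  I          0.4263     4.619     1.607     2.953
  C        -0.03969  -0.02646  -0.02646   0.02646
  E          0.3866     4.593     1.581     2.979
  solve Keq expr → x = 0.01323; check Q = 2.915
Then remove 0.06312 M of D.
Step 3:
                  D         C         G         J
  I          0.3235     4.593     1.581     2.979
  C          0.0526   0.03507   0.03507  -0.03507
  E          0.3761     4.628     1.616     2.944
  solve Keq expr → x = -0.01753; check Q = 2.915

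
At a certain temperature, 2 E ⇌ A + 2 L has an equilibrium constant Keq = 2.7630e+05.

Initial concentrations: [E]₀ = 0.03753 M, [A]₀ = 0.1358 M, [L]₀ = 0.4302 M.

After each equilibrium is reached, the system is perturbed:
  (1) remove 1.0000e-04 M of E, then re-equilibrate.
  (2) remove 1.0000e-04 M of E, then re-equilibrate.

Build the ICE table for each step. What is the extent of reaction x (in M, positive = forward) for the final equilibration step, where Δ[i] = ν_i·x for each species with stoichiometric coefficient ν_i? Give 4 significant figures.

Q₀ = 17.84 vs Keq = 2.7630e+05 ⇒ Q<K, forward
Step 1:
                  E         A         L
  Initial   0.03753    0.1358    0.4302
  Change   -0.03718   0.01859   0.03718
  Equil   3.4937e-04    0.1544    0.4674
  solve Keq expr → x = 0.01859; check Q = 2.7630e+05
Then remove 1.0000e-04 M of E.
Step 2:
                  E         A         L
  Initial 2.4937e-04    0.1544    0.4674
  Change  9.9869e-05 -4.9934e-05 -9.9869e-05
  Equil   3.4924e-04    0.1543    0.4673
  solve Keq expr → x = -4.9934e-05; check Q = 2.7630e+05
Then remove 1.0000e-04 M of E.
Step 3:
                  E         A         L
  Initial 2.4924e-04    0.1543    0.4673
  Change  9.9869e-05 -4.9934e-05 -9.9869e-05
  Equil   3.4911e-04    0.1543    0.4672
  solve Keq expr → x = -4.9934e-05; check Q = 2.7630e+05

x = -4.9934e-05 M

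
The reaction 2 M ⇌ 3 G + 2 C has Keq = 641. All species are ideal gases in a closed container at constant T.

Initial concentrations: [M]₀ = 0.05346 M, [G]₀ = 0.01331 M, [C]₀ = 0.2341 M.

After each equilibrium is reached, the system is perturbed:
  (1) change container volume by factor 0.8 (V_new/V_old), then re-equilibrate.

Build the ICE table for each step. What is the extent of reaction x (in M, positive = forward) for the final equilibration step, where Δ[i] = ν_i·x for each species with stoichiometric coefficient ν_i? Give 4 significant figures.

Q₀ = 4.5215e-05 vs Keq = 641 ⇒ Q<K, forward
Step 1:
                   M          G          C
  init       0.05346    0.01331     0.2341
  Δ         -0.05314    0.07971    0.05314
  eq      3.2185e-04    0.09302     0.2872
  solve Keq expr → x = 0.02657; check Q = 641
Then change container volume by factor 0.8 (V_new/V_old).
Step 2:
                   M          G          C
  init    4.0232e-04     0.1163      0.359
  Δ       1.5797e-04 -2.3696e-04 -1.5797e-04
  eq      5.6029e-04      0.116     0.3589
  solve Keq expr → x = -7.8987e-05; check Q = 641

x = -7.8987e-05 M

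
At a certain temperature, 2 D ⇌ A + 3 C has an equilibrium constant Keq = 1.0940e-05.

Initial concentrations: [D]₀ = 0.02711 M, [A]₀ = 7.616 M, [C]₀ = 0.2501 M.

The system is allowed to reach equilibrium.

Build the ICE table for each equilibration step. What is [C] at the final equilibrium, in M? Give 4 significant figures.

[C]_eq = 0.00376 M

Q₀ = 162.1 vs Keq = 1.0940e-05 ⇒ Q>K, reverse
Step 1:
                  D         A         C
  init      0.02711     7.616    0.2501
  Δ          0.1642  -0.08211   -0.2463
  eq         0.1913     7.534   0.00376
  solve Keq expr → x = -0.08211; check Q = 1.0940e-05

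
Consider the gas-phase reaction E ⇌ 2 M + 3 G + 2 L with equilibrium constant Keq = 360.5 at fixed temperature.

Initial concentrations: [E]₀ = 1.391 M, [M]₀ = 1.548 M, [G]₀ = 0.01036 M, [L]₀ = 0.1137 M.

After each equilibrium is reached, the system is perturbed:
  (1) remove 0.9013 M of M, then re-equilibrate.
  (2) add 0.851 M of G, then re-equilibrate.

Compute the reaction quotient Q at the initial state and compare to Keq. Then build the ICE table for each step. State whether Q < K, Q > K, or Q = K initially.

Q₀ = 2.4764e-08; Q < K (proceeds forward)

Q₀ = 2.4764e-08 vs Keq = 360.5 ⇒ Q<K, forward
Step 1:
                    E           M           G           L
  Initial       1.391       1.548     0.01036      0.1137
  Change      -0.7298        1.46       2.189        1.46
  Equil        0.6612       3.008         2.2       1.573
  solve Keq expr → x = 0.7298; check Q = 360.5
Then remove 0.9013 M of M.
Step 2:
                    E           M           G           L
  Initial      0.6612       2.106         2.2       1.573
  Change     -0.07291      0.1458      0.2187      0.1458
  Equil        0.5883       2.252       2.419       1.719
  solve Keq expr → x = 0.07291; check Q = 360.5
Then add 0.851 M of G.
Step 3:
                    E           M           G           L
  Initial      0.5883       2.252        3.27       1.719
  Change       0.1028     -0.2056     -0.3084     -0.2056
  Equil        0.6911       2.047       2.961       1.514
  solve Keq expr → x = -0.1028; check Q = 360.5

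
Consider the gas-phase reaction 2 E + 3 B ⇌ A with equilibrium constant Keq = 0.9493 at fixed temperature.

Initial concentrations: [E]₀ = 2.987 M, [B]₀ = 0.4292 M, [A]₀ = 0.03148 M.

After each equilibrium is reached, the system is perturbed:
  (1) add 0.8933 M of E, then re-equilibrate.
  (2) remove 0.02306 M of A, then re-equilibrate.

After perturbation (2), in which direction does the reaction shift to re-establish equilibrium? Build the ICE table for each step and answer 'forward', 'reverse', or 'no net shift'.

Q₀ = 0.04463 vs Keq = 0.9493 ⇒ Q<K, forward
Step 1:
                    E           B           A
  Initial       2.987      0.4292     0.03148
  Change      -0.1312     -0.1969     0.06562
  Equil         2.856      0.2323      0.0971
  solve Keq expr → x = 0.06562; check Q = 0.9493
Then add 0.8933 M of E.
Step 2:
                    E           B           A
  Initial       3.749      0.2323      0.0971
  Change     -0.02076    -0.03114     0.01038
  Equil         3.728      0.2012      0.1075
  solve Keq expr → x = 0.01038; check Q = 0.9493
Then remove 0.02306 M of A.
Step 3:
                    E           B           A
  Initial       3.728      0.2012     0.08442
  Change    -0.008214    -0.01232    0.004107
  Equil          3.72      0.1889     0.08853
  solve Keq expr → x = 0.004107; check Q = 0.9493

Direction: forward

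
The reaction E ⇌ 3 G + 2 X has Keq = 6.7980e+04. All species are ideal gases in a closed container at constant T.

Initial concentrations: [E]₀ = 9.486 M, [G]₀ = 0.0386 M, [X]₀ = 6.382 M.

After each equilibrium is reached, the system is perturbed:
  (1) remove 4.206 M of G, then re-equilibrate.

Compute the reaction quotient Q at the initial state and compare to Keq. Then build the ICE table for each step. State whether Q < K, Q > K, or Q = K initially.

Q₀ = 2.4694e-04 vs Keq = 6.7980e+04 ⇒ Q<K, forward
Step 1:
                    E           G           X
  I             9.486      0.0386       6.382
  C            -4.027       12.08       8.055
  E             5.459       12.12       14.44
  solve Keq expr → x = 4.027; check Q = 6.7980e+04
Then remove 4.206 M of G.
Step 2:
                    E           G           X
  I             5.459       7.914       14.44
  C            -0.887       2.661       1.774
  E             4.572       10.58       16.21
  solve Keq expr → x = 0.887; check Q = 6.7980e+04

Q₀ = 2.4694e-04; Q < K (proceeds forward)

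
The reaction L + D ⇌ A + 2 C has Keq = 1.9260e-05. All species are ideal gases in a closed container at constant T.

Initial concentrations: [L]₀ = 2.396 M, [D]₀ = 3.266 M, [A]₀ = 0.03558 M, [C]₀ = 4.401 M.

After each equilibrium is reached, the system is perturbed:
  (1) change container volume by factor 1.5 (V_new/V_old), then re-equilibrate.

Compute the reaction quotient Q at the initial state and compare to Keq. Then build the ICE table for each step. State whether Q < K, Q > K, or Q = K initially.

Q₀ = 0.08807 vs Keq = 1.9260e-05 ⇒ Q>K, reverse
Step 1:
                   L          D          A          C
  Initial      2.396      3.266    0.03558      4.401
  Change     0.03557    0.03557   -0.03557   -0.07114
  Equil        2.432      3.302 8.2474e-06       4.33
  solve Keq expr → x = -0.03557; check Q = 1.9260e-05
Then change container volume by factor 1.5 (V_new/V_old).
Step 2:
                   L          D          A          C
  Initial      1.621      2.201 5.4983e-06      2.887
  Change  -2.7491e-06 -2.7491e-06 2.7491e-06 5.4982e-06
  Equil        1.621      2.201 8.2473e-06      2.887
  solve Keq expr → x = 2.7491e-06; check Q = 1.9260e-05

Q₀ = 0.08807; Q > K (proceeds reverse)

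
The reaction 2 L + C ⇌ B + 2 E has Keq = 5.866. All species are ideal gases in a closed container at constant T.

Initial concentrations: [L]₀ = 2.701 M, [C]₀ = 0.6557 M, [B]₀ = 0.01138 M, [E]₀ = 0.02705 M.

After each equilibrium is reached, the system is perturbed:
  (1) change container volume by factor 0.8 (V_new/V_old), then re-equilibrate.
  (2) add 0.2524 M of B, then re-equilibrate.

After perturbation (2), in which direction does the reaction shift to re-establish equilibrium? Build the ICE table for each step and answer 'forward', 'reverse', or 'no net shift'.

Direction: reverse

Q₀ = 1.7407e-06 vs Keq = 5.866 ⇒ Q<K, forward
Step 1:
                   L          C          B          E
  I            2.701     0.6557    0.01138    0.02705
  C           -1.182    -0.5908     0.5908      1.182
  E            1.519    0.06494     0.6021      1.209
  solve Keq expr → x = 0.5908; check Q = 5.866
Then change container volume by factor 0.8 (V_new/V_old).
Step 2:
                   L          C          B          E
  I            1.899    0.08117     0.7527      1.511
  C                0          0          0          0
  E            1.899    0.08117     0.7527      1.511
  solve Keq expr → x = 0; check Q = 5.866
Then add 0.2524 M of B.
Step 3:
                   L          C          B          E
  I            1.899    0.08117      1.005      1.511
  C          0.03412    0.01706   -0.01706   -0.03412
  E            1.933    0.09824      0.988      1.477
  solve Keq expr → x = -0.01706; check Q = 5.866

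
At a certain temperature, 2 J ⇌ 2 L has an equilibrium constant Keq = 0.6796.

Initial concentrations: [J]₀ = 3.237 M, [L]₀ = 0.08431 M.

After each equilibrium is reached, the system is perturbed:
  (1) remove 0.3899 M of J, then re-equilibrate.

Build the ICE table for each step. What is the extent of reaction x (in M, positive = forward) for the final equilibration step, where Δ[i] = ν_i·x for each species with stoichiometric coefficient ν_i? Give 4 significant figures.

Q₀ = 6.7838e-04 vs Keq = 0.6796 ⇒ Q<K, forward
Step 1:
                    J           L
  Initial       3.237     0.08431
  Change       -1.416       1.416
  Equil         1.821       1.501
  solve Keq expr → x = 0.7082; check Q = 0.6796
Then remove 0.3899 M of J.
Step 2:
                    J           L
  Initial       1.431       1.501
  Change       0.1762     -0.1762
  Equil         1.607       1.325
  solve Keq expr → x = -0.08809; check Q = 0.6796

x = -0.08809 M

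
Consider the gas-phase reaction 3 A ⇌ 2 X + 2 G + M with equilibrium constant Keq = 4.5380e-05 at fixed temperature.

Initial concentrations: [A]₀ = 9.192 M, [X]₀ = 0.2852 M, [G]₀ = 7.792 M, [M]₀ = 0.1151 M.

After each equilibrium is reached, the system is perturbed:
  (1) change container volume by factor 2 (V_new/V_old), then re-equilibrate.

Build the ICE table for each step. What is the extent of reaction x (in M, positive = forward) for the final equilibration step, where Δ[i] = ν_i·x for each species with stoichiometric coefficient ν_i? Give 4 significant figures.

x = 0.01507 M

Q₀ = 7.3188e-04 vs Keq = 4.5380e-05 ⇒ Q>K, reverse
Step 1:
                    A           X           G           M
  Initial       9.192      0.2852       7.792      0.1151
  Change       0.2314     -0.1543     -0.1543    -0.07713
  Equil         9.423      0.1309       7.638     0.03797
  solve Keq expr → x = -0.07713; check Q = 4.5380e-05
Then change container volume by factor 2 (V_new/V_old).
Step 2:
                    A           X           G           M
  Initial       4.712     0.06547       3.819     0.01898
  Change     -0.04521     0.03014     0.03014     0.01507
  Equil         4.666     0.09561       3.849     0.03405
  solve Keq expr → x = 0.01507; check Q = 4.5380e-05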